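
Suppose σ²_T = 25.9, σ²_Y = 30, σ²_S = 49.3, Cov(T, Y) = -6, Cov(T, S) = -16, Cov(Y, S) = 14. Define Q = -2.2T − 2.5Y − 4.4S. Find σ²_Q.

σ²_Q = a²·σ²_T + b²·σ²_Y + c²·σ²_S + 2ab·Cov(T, Y) + 2ac·Cov(T, S) + 2bc·Cov(Y, S), with a = -2.2, b = -2.5, c = -4.4.
= 125.356 + 187.5 + 954.448 + (-66) + (-309.76) + 308
= 1199.544.

σ²_Q = 1199.544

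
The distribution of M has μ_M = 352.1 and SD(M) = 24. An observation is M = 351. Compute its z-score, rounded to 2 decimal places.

z = (M − μ_M) / SD(M) = (351 − 352.1) / 24 ≈ -0.05.

z = -0.05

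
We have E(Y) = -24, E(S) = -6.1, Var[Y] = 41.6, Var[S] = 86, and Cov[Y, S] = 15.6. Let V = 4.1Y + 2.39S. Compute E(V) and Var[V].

E(V) = -112.979, Var[V] = 1496.2654

E(V) = 4.1·E(Y) + 2.39·E(S) = 4.1·(-24) + 2.39·(-6.1) = -112.979.
Var[V] = a²·Var[Y] + b²·Var[S] + 2ab·Cov[Y, S] with a = 4.1, b = 2.39.
= 4.1²·41.6 + 2.39²·86 + 2·4.1·2.39·15.6
= 699.296 + 491.2406 + 305.7288 = 1496.2654.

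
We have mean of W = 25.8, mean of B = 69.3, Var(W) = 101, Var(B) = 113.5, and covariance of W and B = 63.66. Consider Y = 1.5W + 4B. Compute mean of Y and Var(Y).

mean of Y = 315.9, Var(Y) = 2807.17

mean of Y = 1.5·mean of W + 4·mean of B = 1.5·25.8 + 4·69.3 = 315.9.
Var(Y) = a²·Var(W) + b²·Var(B) + 2ab·covariance of W and B with a = 1.5, b = 4.
= 1.5²·101 + 4²·113.5 + 2·1.5·4·63.66
= 227.25 + 1816 + 763.92 = 2807.17.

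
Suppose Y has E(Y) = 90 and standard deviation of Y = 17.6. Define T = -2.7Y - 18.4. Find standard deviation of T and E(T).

T = -2.7Y - 18.4 is linear with a = -2.7, b = -18.4.
standard deviation of T = |a|·standard deviation of Y = |-2.7|·17.6 = 47.52.
E(T) = a·E(Y) + b = (-2.7)·90 + (-18.4) = -261.4.

standard deviation of T = 47.52, E(T) = -261.4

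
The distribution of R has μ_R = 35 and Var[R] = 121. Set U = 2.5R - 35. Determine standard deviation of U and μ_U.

U = 2.5R - 35 is linear with a = 2.5, b = -35.
standard deviation of R = √121 = 11.
standard deviation of U = |a|·standard deviation of R = |2.5|·11 = 27.5.
μ_U = a·μ_R + b = 2.5·35 + (-35) = 52.5.

standard deviation of U = 27.5, μ_U = 52.5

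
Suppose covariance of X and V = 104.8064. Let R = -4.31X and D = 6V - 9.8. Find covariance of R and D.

covariance of R and D = a·c·covariance of X and V = (-4.31)·6·104.8064 = -2710.293504. Additive constants drop out.

covariance of R and D = -2710.293504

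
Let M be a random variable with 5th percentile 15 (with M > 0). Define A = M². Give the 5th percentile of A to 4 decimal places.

M² is increasing, so P_{5}(A) = g(P_{5}(M)) = 225.

5th percentile of A = 225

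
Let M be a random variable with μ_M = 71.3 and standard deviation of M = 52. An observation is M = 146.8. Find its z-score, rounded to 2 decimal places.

z = 1.45

z = (M − μ_M) / standard deviation of M = (146.8 − 71.3) / 52 ≈ 1.45.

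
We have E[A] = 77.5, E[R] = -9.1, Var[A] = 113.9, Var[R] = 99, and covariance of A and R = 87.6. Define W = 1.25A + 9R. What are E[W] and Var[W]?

E[W] = 14.975, Var[W] = 10167.96875

E[W] = 1.25·E[A] + 9·E[R] = 1.25·77.5 + 9·(-9.1) = 14.975.
Var[W] = a²·Var[A] + b²·Var[R] + 2ab·covariance of A and R with a = 1.25, b = 9.
= 1.25²·113.9 + 9²·99 + 2·1.25·9·87.6
= 177.96875 + 8019 + 1971 = 10167.96875.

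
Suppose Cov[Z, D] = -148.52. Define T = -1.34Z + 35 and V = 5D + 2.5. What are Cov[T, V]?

Cov[T, V] = 995.084

Cov[T, V] = a·c·Cov[Z, D] = (-1.34)·5·(-148.52) = 995.084. Additive constants drop out.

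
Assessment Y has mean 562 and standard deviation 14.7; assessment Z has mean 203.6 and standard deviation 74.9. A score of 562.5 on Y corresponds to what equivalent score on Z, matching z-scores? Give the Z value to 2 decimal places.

Z = 206.15

z = (562.5 − 562)/14.7 ≈ 0.034.
Z = 203.6 + z·74.9 = 203.6 + (562.5 − 562)·74.9/14.7 ≈ 206.15.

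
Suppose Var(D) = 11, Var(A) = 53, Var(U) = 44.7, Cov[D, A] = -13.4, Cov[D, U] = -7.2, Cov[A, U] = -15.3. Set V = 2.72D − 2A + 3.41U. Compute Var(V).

Var(V) = a²·Var(D) + b²·Var(A) + c²·Var(U) + 2ab·Cov[D, A] + 2ac·Cov[D, U] + 2bc·Cov[A, U], with a = 2.72, b = -2, c = 3.41.
= 81.3824 + 212 + 519.77607 + 145.792 + (-133.56288) + 208.692
= 1034.07959.

Var(V) = 1034.07959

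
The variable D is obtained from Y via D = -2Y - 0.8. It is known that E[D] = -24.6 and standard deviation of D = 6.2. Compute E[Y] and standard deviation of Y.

From D = -2Y - 0.8: E[D] = a·E[Y] + b, so E[Y] = (E[D] − b)/a = (-24.6 − (-0.8))/(-2) = 11.9.
standard deviation of D = |a|·standard deviation of Y, so standard deviation of Y = 6.2/|-2| = 3.1.

E[Y] = 11.9, standard deviation of Y = 3.1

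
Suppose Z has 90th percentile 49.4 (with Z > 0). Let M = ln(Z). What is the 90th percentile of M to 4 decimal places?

90th percentile of M = 3.9

ln(Z) is increasing, so P_{90}(M) = g(P_{90}(Z)) ≈ 3.9.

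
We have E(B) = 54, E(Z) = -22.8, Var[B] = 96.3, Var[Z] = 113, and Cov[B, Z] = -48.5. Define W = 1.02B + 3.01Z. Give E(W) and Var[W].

E(W) = -13.548, Var[W] = 826.17242

E(W) = 1.02·E(B) + 3.01·E(Z) = 1.02·54 + 3.01·(-22.8) = -13.548.
Var[W] = a²·Var[B] + b²·Var[Z] + 2ab·Cov[B, Z] with a = 1.02, b = 3.01.
= 1.02²·96.3 + 3.01²·113 + 2·1.02·3.01·(-48.5)
= 100.19052 + 1023.7913 + (-297.8094) = 826.17242.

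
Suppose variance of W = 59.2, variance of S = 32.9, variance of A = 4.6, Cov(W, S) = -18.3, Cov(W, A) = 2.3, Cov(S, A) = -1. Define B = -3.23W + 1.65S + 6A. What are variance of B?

variance of B = 958.90963

variance of B = a²·variance of W + b²·variance of S + c²·variance of A + 2ab·Cov(W, S) + 2ac·Cov(W, A) + 2bc·Cov(S, A), with a = -3.23, b = 1.65, c = 6.
= 617.62768 + 89.57025 + 165.6 + 195.0597 + (-89.148) + (-19.8)
= 958.90963.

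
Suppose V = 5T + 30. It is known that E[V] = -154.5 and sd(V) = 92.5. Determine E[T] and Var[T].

E[T] = -36.9, Var[T] = 342.25

From V = 5T + 30: E[V] = a·E[T] + b, so E[T] = (E[V] − b)/a = (-154.5 − 30)/5 = -36.9.
Var[V] = 92.5² = 8556.25.
Var[V] = a²·Var[T], so Var[T] = 8556.25/5² = 342.25.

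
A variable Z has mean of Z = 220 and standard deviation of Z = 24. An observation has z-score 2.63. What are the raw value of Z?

Z = mean of Z + z·standard deviation of Z = 220 + 2.63·24 = 283.12.

Z = 283.12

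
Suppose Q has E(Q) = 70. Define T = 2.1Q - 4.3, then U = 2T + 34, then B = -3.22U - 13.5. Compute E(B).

E(T) = 2.1·70 + (-4.3) = 142.7.
E(U) = 2·142.7 + 34 = 319.4.
E(B) = (-3.22)·319.4 + (-13.5) = -1041.968.

E(B) = -1041.968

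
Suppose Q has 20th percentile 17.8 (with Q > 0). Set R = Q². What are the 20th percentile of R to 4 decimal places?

20th percentile of R = 316.84

Q² is increasing, so P_{20}(R) = g(P_{20}(Q)) = 316.84.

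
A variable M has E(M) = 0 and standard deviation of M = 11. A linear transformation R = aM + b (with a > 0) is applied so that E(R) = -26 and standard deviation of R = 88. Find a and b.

standard deviation of R = a·standard deviation of M (a > 0), so a = 88/11 = 8.
E(R) = a·E(M) + b, so b = -26 − 8·0 = -26.

a = 8, b = -26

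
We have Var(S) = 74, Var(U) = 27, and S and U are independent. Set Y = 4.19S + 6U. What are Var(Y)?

Var(Y) = a²·Var(S) + b²·Var(U) + 2ab·covariance of S and U with a = 4.19, b = 6.
Independence gives covariance of S and U = 0.
= 4.19²·74 + 6²·27 + 2·4.19·6·0
= 1299.1514 + 972 + 0 = 2271.1514.

Var(Y) = 2271.1514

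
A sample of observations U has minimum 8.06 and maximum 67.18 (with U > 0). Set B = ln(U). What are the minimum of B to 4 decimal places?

min(B) = 2.0869

ln(U) is increasing on this domain, so min(B) comes from min(U) = 8.06: min(B) = ln(8.06) ≈ 2.0869.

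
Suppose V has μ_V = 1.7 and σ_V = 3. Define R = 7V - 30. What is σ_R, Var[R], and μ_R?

σ_R = 21, Var[R] = 441, μ_R = -18.1

R = 7V - 30 is linear with a = 7, b = -30.
σ_R = |a|·σ_V = |7|·3 = 21.
Var[V] = 3² = 9.
Var[R] = a²·Var[V] = 7²·9 = 441 (the additive constant -30 does not affect variance).
μ_R = a·μ_V + b = 7·1.7 + (-30) = -18.1.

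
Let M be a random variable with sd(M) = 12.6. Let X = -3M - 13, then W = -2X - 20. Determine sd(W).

sd(W) = 75.6

sd(X) = |-3|·12.6 = 37.8.
sd(W) = |-2|·37.8 = 75.6.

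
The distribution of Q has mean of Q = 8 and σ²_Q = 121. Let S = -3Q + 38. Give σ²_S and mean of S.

S = -3Q + 38 is linear with a = -3, b = 38.
σ²_S = a²·σ²_Q = (-3)²·121 = 1089 (the additive constant 38 does not affect variance).
mean of S = a·mean of Q + b = (-3)·8 + 38 = 14.

σ²_S = 1089, mean of S = 14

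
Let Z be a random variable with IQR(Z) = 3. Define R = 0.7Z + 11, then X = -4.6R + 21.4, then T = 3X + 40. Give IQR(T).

IQR(T) = 28.98

IQR(R) = |0.7|·3 = 2.1.
IQR(X) = |-4.6|·2.1 = 9.66.
IQR(T) = |3|·9.66 = 28.98.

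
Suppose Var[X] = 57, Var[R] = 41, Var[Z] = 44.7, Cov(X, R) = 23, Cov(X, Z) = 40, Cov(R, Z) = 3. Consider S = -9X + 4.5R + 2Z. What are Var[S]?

Var[S] = 2377.05

Var[S] = a²·Var[X] + b²·Var[R] + c²·Var[Z] + 2ab·Cov(X, R) + 2ac·Cov(X, Z) + 2bc·Cov(R, Z), with a = -9, b = 4.5, c = 2.
= 4617 + 830.25 + 178.8 + (-1863) + (-1440) + 54
= 2377.05.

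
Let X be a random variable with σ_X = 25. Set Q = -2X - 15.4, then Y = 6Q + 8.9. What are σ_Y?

σ_Y = 300

σ_Q = |-2|·25 = 50.
σ_Y = |6|·50 = 300.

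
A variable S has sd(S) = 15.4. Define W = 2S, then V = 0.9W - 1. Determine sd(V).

sd(W) = |2|·15.4 = 30.8.
sd(V) = |0.9|·30.8 = 27.72.

sd(V) = 27.72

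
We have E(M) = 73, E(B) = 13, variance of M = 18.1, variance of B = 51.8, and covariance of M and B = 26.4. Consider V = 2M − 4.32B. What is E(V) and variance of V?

E(V) = 2·E(M) + (-4.32)·E(B) = 2·73 + (-4.32)·13 = 89.84.
variance of V = a²·variance of M + b²·variance of B + 2ab·covariance of M and B with a = 2, b = -4.32.
= 2²·18.1 + (-4.32)²·51.8 + 2·2·(-4.32)·26.4
= 72.4 + 966.71232 + (-456.192) = 582.92032.

E(V) = 89.84, variance of V = 582.92032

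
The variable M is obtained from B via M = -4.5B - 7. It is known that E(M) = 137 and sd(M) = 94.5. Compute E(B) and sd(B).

From M = -4.5B - 7: E(M) = a·E(B) + b, so E(B) = (E(M) − b)/a = (137 − (-7))/(-4.5) = -32.
sd(M) = |a|·sd(B), so sd(B) = 94.5/|-4.5| = 21.

E(B) = -32, sd(B) = 21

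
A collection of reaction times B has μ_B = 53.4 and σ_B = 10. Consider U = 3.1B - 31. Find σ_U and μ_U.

σ_U = 31, μ_U = 134.54

U = 3.1B - 31 is linear with a = 3.1, b = -31.
σ_U = |a|·σ_B = |3.1|·10 = 31.
μ_U = a·μ_B + b = 3.1·53.4 + (-31) = 134.54.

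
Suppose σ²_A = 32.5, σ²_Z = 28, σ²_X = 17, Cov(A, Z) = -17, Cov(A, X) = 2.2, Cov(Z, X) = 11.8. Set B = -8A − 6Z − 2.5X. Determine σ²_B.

σ²_B = 2004.25

σ²_B = a²·σ²_A + b²·σ²_Z + c²·σ²_X + 2ab·Cov(A, Z) + 2ac·Cov(A, X) + 2bc·Cov(Z, X), with a = -8, b = -6, c = -2.5.
= 2080 + 1008 + 106.25 + (-1632) + 88 + 354
= 2004.25.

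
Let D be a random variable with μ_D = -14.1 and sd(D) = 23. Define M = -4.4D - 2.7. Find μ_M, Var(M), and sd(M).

μ_M = 59.34, Var(M) = 10241.44, sd(M) = 101.2

M = -4.4D - 2.7 is linear with a = -4.4, b = -2.7.
μ_M = a·μ_D + b = (-4.4)·(-14.1) + (-2.7) = 59.34.
Var(D) = 23² = 529.
Var(M) = a²·Var(D) = (-4.4)²·529 = 10241.44 (the additive constant -2.7 does not affect variance).
sd(M) = |a|·sd(D) = |-4.4|·23 = 101.2.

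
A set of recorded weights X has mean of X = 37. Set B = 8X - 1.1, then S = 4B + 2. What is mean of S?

mean of S = 1181.6

mean of B = 8·37 + (-1.1) = 294.9.
mean of S = 4·294.9 + 2 = 1181.6.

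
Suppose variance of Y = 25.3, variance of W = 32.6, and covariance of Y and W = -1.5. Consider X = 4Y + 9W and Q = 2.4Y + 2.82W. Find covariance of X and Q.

covariance of X and Q = 1020.948

By bilinearity, covariance of X and Q = ac·variance of Y + bd·variance of W + (ad+bc)·covariance of Y and W, with a=4, b=9, c=2.4, d=2.82.
ac·variance of Y = 4·2.4·25.3 = 242.88
bd·variance of W = 9·2.82·32.6 = 827.388
(ad+bc)·covariance of Y and W = (32.88)·(-1.5) = -49.32
covariance of X and Q = 242.88 + 827.388 + (-49.32) = 1020.948.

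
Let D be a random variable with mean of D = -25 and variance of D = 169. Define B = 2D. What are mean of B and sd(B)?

mean of B = -50, sd(B) = 26

B = 2D is linear with a = 2, b = 0.
mean of B = a·mean of D + b = 2·(-25) = -50.
sd(D) = √169 = 13.
sd(B) = |a|·sd(D) = |2|·13 = 26.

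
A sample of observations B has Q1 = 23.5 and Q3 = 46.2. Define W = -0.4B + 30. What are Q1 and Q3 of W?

Q1(W) = 11.52, Q3(W) = 20.6

a = -0.4 < 0 reverses order: Q1(W) comes from Q3(B), Q3(W) from Q1(B).
Q1(W) = (-0.4)·46.2 + 30 = 11.52; Q3(W) = (-0.4)·23.5 + 30 = 20.6.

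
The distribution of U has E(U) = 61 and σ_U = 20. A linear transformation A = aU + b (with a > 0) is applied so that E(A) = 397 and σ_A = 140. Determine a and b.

a = 7, b = -30

σ_A = a·σ_U (a > 0), so a = 140/20 = 7.
E(A) = a·E(U) + b, so b = 397 − 7·61 = -30.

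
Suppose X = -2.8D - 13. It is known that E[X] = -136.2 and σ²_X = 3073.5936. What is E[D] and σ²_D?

E[D] = 44, σ²_D = 392.04

From X = -2.8D - 13: E[X] = a·E[D] + b, so E[D] = (E[X] − b)/a = (-136.2 − (-13))/(-2.8) = 44.
σ²_X = a²·σ²_D, so σ²_D = 3073.5936/(-2.8)² = 392.04.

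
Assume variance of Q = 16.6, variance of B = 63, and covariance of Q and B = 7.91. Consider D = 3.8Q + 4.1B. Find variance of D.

variance of D = 1545.2096

variance of D = a²·variance of Q + b²·variance of B + 2ab·covariance of Q and B with a = 3.8, b = 4.1.
= 3.8²·16.6 + 4.1²·63 + 2·3.8·4.1·7.91
= 239.704 + 1059.03 + 246.4756 = 1545.2096.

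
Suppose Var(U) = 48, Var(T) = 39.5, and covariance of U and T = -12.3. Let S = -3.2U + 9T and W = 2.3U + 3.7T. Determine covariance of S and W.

covariance of S and W = 853.092

By bilinearity, covariance of S and W = ac·Var(U) + bd·Var(T) + (ad+bc)·covariance of U and T, with a=-3.2, b=9, c=2.3, d=3.7.
ac·Var(U) = (-3.2)·2.3·48 = -353.28
bd·Var(T) = 9·3.7·39.5 = 1315.35
(ad+bc)·covariance of U and T = (8.86)·(-12.3) = -108.978
covariance of S and W = -353.28 + 1315.35 + (-108.978) = 853.092.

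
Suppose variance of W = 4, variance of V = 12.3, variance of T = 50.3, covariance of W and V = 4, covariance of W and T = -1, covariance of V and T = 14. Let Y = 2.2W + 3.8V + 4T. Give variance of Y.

variance of Y = a²·variance of W + b²·variance of V + c²·variance of T + 2ab·covariance of W and V + 2ac·covariance of W and T + 2bc·covariance of V and T, with a = 2.2, b = 3.8, c = 4.
= 19.36 + 177.612 + 804.8 + 66.88 + (-17.6) + 425.6
= 1476.652.

variance of Y = 1476.652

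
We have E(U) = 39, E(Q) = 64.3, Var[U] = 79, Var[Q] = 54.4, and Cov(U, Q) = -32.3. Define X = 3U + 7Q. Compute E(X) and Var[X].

E(X) = 3·E(U) + 7·E(Q) = 3·39 + 7·64.3 = 567.1.
Var[X] = a²·Var[U] + b²·Var[Q] + 2ab·Cov(U, Q) with a = 3, b = 7.
= 3²·79 + 7²·54.4 + 2·3·7·(-32.3)
= 711 + 2665.6 + (-1356.6) = 2020.

E(X) = 567.1, Var[X] = 2020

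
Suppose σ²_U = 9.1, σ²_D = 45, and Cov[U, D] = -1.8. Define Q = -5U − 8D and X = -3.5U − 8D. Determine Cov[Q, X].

By bilinearity, Cov[Q, X] = ac·σ²_U + bd·σ²_D + (ad+bc)·Cov[U, D], with a=-5, b=-8, c=-3.5, d=-8.
ac·σ²_U = (-5)·(-3.5)·9.1 = 159.25
bd·σ²_D = (-8)·(-8)·45 = 2880
(ad+bc)·Cov[U, D] = (68)·(-1.8) = -122.4
Cov[Q, X] = 159.25 + 2880 + (-122.4) = 2916.85.

Cov[Q, X] = 2916.85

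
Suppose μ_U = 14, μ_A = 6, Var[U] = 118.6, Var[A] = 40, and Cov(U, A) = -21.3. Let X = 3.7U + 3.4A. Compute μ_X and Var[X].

μ_X = 72.2, Var[X] = 1550.126

μ_X = 3.7·μ_U + 3.4·μ_A = 3.7·14 + 3.4·6 = 72.2.
Var[X] = a²·Var[U] + b²·Var[A] + 2ab·Cov(U, A) with a = 3.7, b = 3.4.
= 3.7²·118.6 + 3.4²·40 + 2·3.7·3.4·(-21.3)
= 1623.634 + 462.4 + (-535.908) = 1550.126.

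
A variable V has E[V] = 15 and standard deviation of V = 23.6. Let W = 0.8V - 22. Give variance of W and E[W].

variance of W = 356.4544, E[W] = -10

W = 0.8V - 22 is linear with a = 0.8, b = -22.
variance of V = 23.6² = 556.96.
variance of W = a²·variance of V = 0.8²·556.96 = 356.4544 (the additive constant -22 does not affect variance).
E[W] = a·E[V] + b = 0.8·15 + (-22) = -10.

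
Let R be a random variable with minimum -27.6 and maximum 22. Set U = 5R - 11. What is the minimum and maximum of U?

min(U) = -149, max(U) = 99

a = 5 > 0, so min(U) = a·min(R)+b = 5·(-27.6) + (-11) = -149 and max(U) = 5·22 + (-11) = 99.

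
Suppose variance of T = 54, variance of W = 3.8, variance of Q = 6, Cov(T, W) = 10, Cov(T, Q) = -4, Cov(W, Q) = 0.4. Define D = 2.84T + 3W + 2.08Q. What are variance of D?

variance of D = 623.8352

variance of D = a²·variance of T + b²·variance of W + c²·variance of Q + 2ab·Cov(T, W) + 2ac·Cov(T, Q) + 2bc·Cov(W, Q), with a = 2.84, b = 3, c = 2.08.
= 435.5424 + 34.2 + 25.9584 + 170.4 + (-47.2576) + 4.992
= 623.8352.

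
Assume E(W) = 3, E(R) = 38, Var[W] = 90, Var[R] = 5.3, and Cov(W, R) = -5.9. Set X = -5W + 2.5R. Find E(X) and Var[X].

E(X) = 80, Var[X] = 2430.625

E(X) = (-5)·E(W) + 2.5·E(R) = (-5)·3 + 2.5·38 = 80.
Var[X] = a²·Var[W] + b²·Var[R] + 2ab·Cov(W, R) with a = -5, b = 2.5.
= (-5)²·90 + 2.5²·5.3 + 2·(-5)·2.5·(-5.9)
= 2250 + 33.125 + 147.5 = 2430.625.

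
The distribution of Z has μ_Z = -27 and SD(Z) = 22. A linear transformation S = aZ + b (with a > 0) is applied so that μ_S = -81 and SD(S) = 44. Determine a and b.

a = 2, b = -27

SD(S) = a·SD(Z) (a > 0), so a = 44/22 = 2.
μ_S = a·μ_Z + b, so b = -81 − 2·(-27) = -27.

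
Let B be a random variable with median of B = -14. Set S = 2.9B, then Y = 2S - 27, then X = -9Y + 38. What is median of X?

median of X = 1011.8

median of S = 2.9·(-14) = -40.6.
median of Y = 2·(-40.6) + (-27) = -108.2.
median of X = (-9)·(-108.2) + 38 = 1011.8.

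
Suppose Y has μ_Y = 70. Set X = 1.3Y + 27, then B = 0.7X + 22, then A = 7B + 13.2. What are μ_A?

μ_A = 745.4

μ_X = 1.3·70 + 27 = 118.
μ_B = 0.7·118 + 22 = 104.6.
μ_A = 7·104.6 + 13.2 = 745.4.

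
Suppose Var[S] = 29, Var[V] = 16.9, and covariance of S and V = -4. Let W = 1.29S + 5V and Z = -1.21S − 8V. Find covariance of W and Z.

covariance of W and Z = -655.7861

By bilinearity, covariance of W and Z = ac·Var[S] + bd·Var[V] + (ad+bc)·covariance of S and V, with a=1.29, b=5, c=-1.21, d=-8.
ac·Var[S] = 1.29·(-1.21)·29 = -45.2661
bd·Var[V] = 5·(-8)·16.9 = -676
(ad+bc)·covariance of S and V = (-16.37)·(-4) = 65.48
covariance of W and Z = -45.2661 + (-676) + 65.48 = -655.7861.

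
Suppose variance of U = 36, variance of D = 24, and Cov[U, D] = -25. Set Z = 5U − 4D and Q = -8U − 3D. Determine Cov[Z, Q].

Cov[Z, Q] = -1577

By bilinearity, Cov[Z, Q] = ac·variance of U + bd·variance of D + (ad+bc)·Cov[U, D], with a=5, b=-4, c=-8, d=-3.
ac·variance of U = 5·(-8)·36 = -1440
bd·variance of D = (-4)·(-3)·24 = 288
(ad+bc)·Cov[U, D] = (17)·(-25) = -425
Cov[Z, Q] = -1440 + 288 + (-425) = -1577.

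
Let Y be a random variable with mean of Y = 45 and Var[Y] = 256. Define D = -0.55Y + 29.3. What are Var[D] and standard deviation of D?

D = -0.55Y + 29.3 is linear with a = -0.55, b = 29.3.
Var[D] = a²·Var[Y] = (-0.55)²·256 = 77.44 (the additive constant 29.3 does not affect variance).
standard deviation of Y = √256 = 16.
standard deviation of D = |a|·standard deviation of Y = |-0.55|·16 = 8.8.

Var[D] = 77.44, standard deviation of D = 8.8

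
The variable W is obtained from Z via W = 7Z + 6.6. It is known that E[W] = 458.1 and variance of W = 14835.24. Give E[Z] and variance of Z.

E[Z] = 64.5, variance of Z = 302.76

From W = 7Z + 6.6: E[W] = a·E[Z] + b, so E[Z] = (E[W] − b)/a = (458.1 − 6.6)/7 = 64.5.
variance of W = a²·variance of Z, so variance of Z = 14835.24/7² = 302.76.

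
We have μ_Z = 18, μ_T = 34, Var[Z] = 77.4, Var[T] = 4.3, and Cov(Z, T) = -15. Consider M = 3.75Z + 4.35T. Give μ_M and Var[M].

μ_M = 215.4, Var[M] = 680.42925

μ_M = 3.75·μ_Z + 4.35·μ_T = 3.75·18 + 4.35·34 = 215.4.
Var[M] = a²·Var[Z] + b²·Var[T] + 2ab·Cov(Z, T) with a = 3.75, b = 4.35.
= 3.75²·77.4 + 4.35²·4.3 + 2·3.75·4.35·(-15)
= 1088.4375 + 81.36675 + (-489.375) = 680.42925.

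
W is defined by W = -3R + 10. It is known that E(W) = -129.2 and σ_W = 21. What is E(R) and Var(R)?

From W = -3R + 10: E(W) = a·E(R) + b, so E(R) = (E(W) − b)/a = (-129.2 − 10)/(-3) = 46.4.
Var(W) = 21² = 441.
Var(W) = a²·Var(R), so Var(R) = 441/(-3)² = 49.

E(R) = 46.4, Var(R) = 49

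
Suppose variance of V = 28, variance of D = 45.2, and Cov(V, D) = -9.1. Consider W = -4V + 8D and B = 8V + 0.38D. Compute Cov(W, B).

By bilinearity, Cov(W, B) = ac·variance of V + bd·variance of D + (ad+bc)·Cov(V, D), with a=-4, b=8, c=8, d=0.38.
ac·variance of V = (-4)·8·28 = -896
bd·variance of D = 8·0.38·45.2 = 137.408
(ad+bc)·Cov(V, D) = (62.48)·(-9.1) = -568.568
Cov(W, B) = -896 + 137.408 + (-568.568) = -1327.16.

Cov(W, B) = -1327.16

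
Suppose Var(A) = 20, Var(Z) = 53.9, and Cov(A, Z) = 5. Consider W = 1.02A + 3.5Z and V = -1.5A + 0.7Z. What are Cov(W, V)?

By bilinearity, Cov(W, V) = ac·Var(A) + bd·Var(Z) + (ad+bc)·Cov(A, Z), with a=1.02, b=3.5, c=-1.5, d=0.7.
ac·Var(A) = 1.02·(-1.5)·20 = -30.6
bd·Var(Z) = 3.5·0.7·53.9 = 132.055
(ad+bc)·Cov(A, Z) = (-4.536)·5 = -22.68
Cov(W, V) = -30.6 + 132.055 + (-22.68) = 78.775.

Cov(W, V) = 78.775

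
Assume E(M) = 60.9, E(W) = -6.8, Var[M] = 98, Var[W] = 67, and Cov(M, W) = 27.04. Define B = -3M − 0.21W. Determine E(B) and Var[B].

E(B) = -181.272, Var[B] = 919.0251

E(B) = (-3)·E(M) + (-0.21)·E(W) = (-3)·60.9 + (-0.21)·(-6.8) = -181.272.
Var[B] = a²·Var[M] + b²·Var[W] + 2ab·Cov(M, W) with a = -3, b = -0.21.
= (-3)²·98 + (-0.21)²·67 + 2·(-3)·(-0.21)·27.04
= 882 + 2.9547 + 34.0704 = 919.0251.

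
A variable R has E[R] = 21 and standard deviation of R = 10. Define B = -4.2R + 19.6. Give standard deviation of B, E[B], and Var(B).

standard deviation of B = 42, E[B] = -68.6, Var(B) = 1764

B = -4.2R + 19.6 is linear with a = -4.2, b = 19.6.
standard deviation of B = |a|·standard deviation of R = |-4.2|·10 = 42.
E[B] = a·E[R] + b = (-4.2)·21 + 19.6 = -68.6.
Var(R) = 10² = 100.
Var(B) = a²·Var(R) = (-4.2)²·100 = 1764 (the additive constant 19.6 does not affect variance).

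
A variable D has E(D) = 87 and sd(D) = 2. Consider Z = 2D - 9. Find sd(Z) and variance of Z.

sd(Z) = 4, variance of Z = 16

Z = 2D - 9 is linear with a = 2, b = -9.
sd(Z) = |a|·sd(D) = |2|·2 = 4.
variance of D = 2² = 4.
variance of Z = a²·variance of D = 2²·4 = 16 (the additive constant -9 does not affect variance).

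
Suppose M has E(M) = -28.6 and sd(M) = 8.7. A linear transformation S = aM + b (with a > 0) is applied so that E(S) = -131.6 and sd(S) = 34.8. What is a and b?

a = 4, b = -17.2

sd(S) = a·sd(M) (a > 0), so a = 34.8/8.7 = 4.
E(S) = a·E(M) + b, so b = -131.6 − 4·(-28.6) = -17.2.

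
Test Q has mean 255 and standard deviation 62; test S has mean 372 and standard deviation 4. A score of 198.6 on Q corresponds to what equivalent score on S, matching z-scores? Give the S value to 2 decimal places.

z = (198.6 − 255)/62 ≈ -0.9097.
S = 372 + z·4 = 372 + (198.6 − 255)·4/62 ≈ 368.36.

S = 368.36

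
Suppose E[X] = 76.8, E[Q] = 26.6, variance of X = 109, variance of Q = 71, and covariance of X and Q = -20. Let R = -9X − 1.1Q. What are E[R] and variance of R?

E[R] = (-9)·E[X] + (-1.1)·E[Q] = (-9)·76.8 + (-1.1)·26.6 = -720.46.
variance of R = a²·variance of X + b²·variance of Q + 2ab·covariance of X and Q with a = -9, b = -1.1.
= (-9)²·109 + (-1.1)²·71 + 2·(-9)·(-1.1)·(-20)
= 8829 + 85.91 + (-396) = 8518.91.

E[R] = -720.46, variance of R = 8518.91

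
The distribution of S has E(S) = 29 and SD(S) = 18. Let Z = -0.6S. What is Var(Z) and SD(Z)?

Var(Z) = 116.64, SD(Z) = 10.8

Z = -0.6S is linear with a = -0.6, b = 0.
Var(S) = 18² = 324.
Var(Z) = a²·Var(S) = (-0.6)²·324 = 116.64.
SD(Z) = |a|·SD(S) = |-0.6|·18 = 10.8.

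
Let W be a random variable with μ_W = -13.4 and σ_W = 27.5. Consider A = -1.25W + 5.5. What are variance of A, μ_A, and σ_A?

variance of A = 1181.640625, μ_A = 22.25, σ_A = 34.375

A = -1.25W + 5.5 is linear with a = -1.25, b = 5.5.
variance of W = 27.5² = 756.25.
variance of A = a²·variance of W = (-1.25)²·756.25 = 1181.640625 (the additive constant 5.5 does not affect variance).
μ_A = a·μ_W + b = (-1.25)·(-13.4) + 5.5 = 22.25.
σ_A = |a|·σ_W = |-1.25|·27.5 = 34.375.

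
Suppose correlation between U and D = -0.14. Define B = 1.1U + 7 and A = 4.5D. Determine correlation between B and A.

correlation between B and A = -0.14

Linear rescalings preserve correlation up to sign; here the slopes 1.1 and 4.5 have the same sign, so correlation between B and A = correlation between U and D = -0.14.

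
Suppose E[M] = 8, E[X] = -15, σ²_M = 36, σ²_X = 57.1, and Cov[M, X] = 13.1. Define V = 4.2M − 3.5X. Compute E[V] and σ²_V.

E[V] = 4.2·E[M] + (-3.5)·E[X] = 4.2·8 + (-3.5)·(-15) = 86.1.
σ²_V = a²·σ²_M + b²·σ²_X + 2ab·Cov[M, X] with a = 4.2, b = -3.5.
= 4.2²·36 + (-3.5)²·57.1 + 2·4.2·(-3.5)·13.1
= 635.04 + 699.475 + (-385.14) = 949.375.

E[V] = 86.1, σ²_V = 949.375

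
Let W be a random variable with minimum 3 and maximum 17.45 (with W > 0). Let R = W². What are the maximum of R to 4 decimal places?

max(R) = 304.5025

W² is increasing on this domain, so max(R) comes from max(W) = 17.45: max(R) = square(17.45) = 304.5025.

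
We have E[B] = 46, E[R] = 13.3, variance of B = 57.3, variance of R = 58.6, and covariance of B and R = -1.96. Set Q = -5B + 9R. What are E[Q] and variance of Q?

E[Q] = -110.3, variance of Q = 6355.5

E[Q] = (-5)·E[B] + 9·E[R] = (-5)·46 + 9·13.3 = -110.3.
variance of Q = a²·variance of B + b²·variance of R + 2ab·covariance of B and R with a = -5, b = 9.
= (-5)²·57.3 + 9²·58.6 + 2·(-5)·9·(-1.96)
= 1432.5 + 4746.6 + 176.4 = 6355.5.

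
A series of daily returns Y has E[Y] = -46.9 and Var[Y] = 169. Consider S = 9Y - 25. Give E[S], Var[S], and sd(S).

S = 9Y - 25 is linear with a = 9, b = -25.
E[S] = a·E[Y] + b = 9·(-46.9) + (-25) = -447.1.
Var[S] = a²·Var[Y] = 9²·169 = 13689 (the additive constant -25 does not affect variance).
sd(Y) = √169 = 13.
sd(S) = |a|·sd(Y) = |9|·13 = 117.

E[S] = -447.1, Var[S] = 13689, sd(S) = 117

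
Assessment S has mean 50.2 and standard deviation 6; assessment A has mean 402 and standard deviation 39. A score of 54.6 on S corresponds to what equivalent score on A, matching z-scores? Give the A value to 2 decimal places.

A = 430.60

z = (54.6 − 50.2)/6 ≈ 0.7333.
A = 402 + z·39 = 402 + (54.6 − 50.2)·39/6 = 430.60.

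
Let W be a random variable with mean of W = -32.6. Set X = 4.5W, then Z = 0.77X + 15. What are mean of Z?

mean of X = 4.5·(-32.6) = -146.7.
mean of Z = 0.77·(-146.7) + 15 = -97.959.

mean of Z = -97.959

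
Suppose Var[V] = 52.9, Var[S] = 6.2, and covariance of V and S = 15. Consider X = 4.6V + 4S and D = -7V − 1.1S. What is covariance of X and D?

covariance of X and D = -2226.56

By bilinearity, covariance of X and D = ac·Var[V] + bd·Var[S] + (ad+bc)·covariance of V and S, with a=4.6, b=4, c=-7, d=-1.1.
ac·Var[V] = 4.6·(-7)·52.9 = -1703.38
bd·Var[S] = 4·(-1.1)·6.2 = -27.28
(ad+bc)·covariance of V and S = (-33.06)·15 = -495.9
covariance of X and D = -1703.38 + (-27.28) + (-495.9) = -2226.56.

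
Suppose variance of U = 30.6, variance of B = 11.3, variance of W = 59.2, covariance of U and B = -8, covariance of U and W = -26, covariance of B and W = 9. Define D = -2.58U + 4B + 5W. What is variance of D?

variance of D = a²·variance of U + b²·variance of B + c²·variance of W + 2ab·covariance of U and B + 2ac·covariance of U and W + 2bc·covariance of B and W, with a = -2.58, b = 4, c = 5.
= 203.68584 + 180.8 + 1480 + 165.12 + 670.8 + 360
= 3060.40584.

variance of D = 3060.40584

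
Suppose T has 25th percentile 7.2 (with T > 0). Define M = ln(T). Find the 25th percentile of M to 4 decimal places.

ln(T) is increasing, so P_{25}(M) = g(P_{25}(T)) ≈ 1.9741.

25th percentile of M = 1.9741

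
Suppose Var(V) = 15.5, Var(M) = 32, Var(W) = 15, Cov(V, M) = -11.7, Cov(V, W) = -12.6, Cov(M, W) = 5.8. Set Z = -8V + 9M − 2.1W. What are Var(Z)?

Var(Z) = a²·Var(V) + b²·Var(M) + c²·Var(W) + 2ab·Cov(V, M) + 2ac·Cov(V, W) + 2bc·Cov(M, W), with a = -8, b = 9, c = -2.1.
= 992 + 2592 + 66.15 + 1684.8 + (-423.36) + (-219.24)
= 4692.35.

Var(Z) = 4692.35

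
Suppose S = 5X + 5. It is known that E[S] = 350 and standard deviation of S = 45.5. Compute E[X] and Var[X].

From S = 5X + 5: E[S] = a·E[X] + b, so E[X] = (E[S] − b)/a = (350 − 5)/5 = 69.
Var[S] = 45.5² = 2070.25.
Var[S] = a²·Var[X], so Var[X] = 2070.25/5² = 82.81.

E[X] = 69, Var[X] = 82.81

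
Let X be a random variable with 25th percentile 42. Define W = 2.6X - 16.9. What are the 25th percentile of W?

Since a = 2.6 > 0 the transformation is increasing, so the 25th percentile of W = a·(P_{25} of X) + b = 2.6·42 + (-16.9) = 92.3.

25th percentile of W = 92.3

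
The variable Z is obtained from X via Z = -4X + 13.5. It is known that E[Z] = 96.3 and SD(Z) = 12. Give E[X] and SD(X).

E[X] = -20.7, SD(X) = 3

From Z = -4X + 13.5: E[Z] = a·E[X] + b, so E[X] = (E[Z] − b)/a = (96.3 − 13.5)/(-4) = -20.7.
SD(Z) = |a|·SD(X), so SD(X) = 12/|-4| = 3.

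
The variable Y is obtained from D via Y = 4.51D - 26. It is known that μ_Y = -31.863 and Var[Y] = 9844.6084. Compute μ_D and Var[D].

From Y = 4.51D - 26: μ_Y = a·μ_D + b, so μ_D = (μ_Y − b)/a = (-31.863 − (-26))/4.51 = -1.3.
Var[Y] = a²·Var[D], so Var[D] = 9844.6084/4.51² = 484.

μ_D = -1.3, Var[D] = 484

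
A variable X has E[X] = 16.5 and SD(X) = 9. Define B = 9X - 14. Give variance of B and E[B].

variance of B = 6561, E[B] = 134.5

B = 9X - 14 is linear with a = 9, b = -14.
variance of X = 9² = 81.
variance of B = a²·variance of X = 9²·81 = 6561 (the additive constant -14 does not affect variance).
E[B] = a·E[X] + b = 9·16.5 + (-14) = 134.5.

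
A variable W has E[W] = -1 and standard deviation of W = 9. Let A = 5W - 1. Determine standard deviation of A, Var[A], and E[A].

standard deviation of A = 45, Var[A] = 2025, E[A] = -6

A = 5W - 1 is linear with a = 5, b = -1.
standard deviation of A = |a|·standard deviation of W = |5|·9 = 45.
Var[W] = 9² = 81.
Var[A] = a²·Var[W] = 5²·81 = 2025 (the additive constant -1 does not affect variance).
E[A] = a·E[W] + b = 5·(-1) + (-1) = -6.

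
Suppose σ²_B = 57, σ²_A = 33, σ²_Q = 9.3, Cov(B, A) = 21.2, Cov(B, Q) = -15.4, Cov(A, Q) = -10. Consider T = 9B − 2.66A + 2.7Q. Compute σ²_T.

σ²_T = 3298.4358

σ²_T = a²·σ²_B + b²·σ²_A + c²·σ²_Q + 2ab·Cov(B, A) + 2ac·Cov(B, Q) + 2bc·Cov(A, Q), with a = 9, b = -2.66, c = 2.7.
= 4617 + 233.4948 + 67.797 + (-1015.056) + (-748.44) + 143.64
= 3298.4358.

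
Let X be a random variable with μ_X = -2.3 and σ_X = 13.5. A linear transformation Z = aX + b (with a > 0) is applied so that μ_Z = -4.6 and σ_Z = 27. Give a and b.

a = 2, b = 0

σ_Z = a·σ_X (a > 0), so a = 27/13.5 = 2.
μ_Z = a·μ_X + b, so b = -4.6 − 2·(-2.3) = 0.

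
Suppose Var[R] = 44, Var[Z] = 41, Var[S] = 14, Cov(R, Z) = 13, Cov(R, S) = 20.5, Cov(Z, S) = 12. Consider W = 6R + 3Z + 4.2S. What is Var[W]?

Var[W] = a²·Var[R] + b²·Var[Z] + c²·Var[S] + 2ab·Cov(R, Z) + 2ac·Cov(R, S) + 2bc·Cov(Z, S), with a = 6, b = 3, c = 4.2.
= 1584 + 369 + 246.96 + 468 + 1033.2 + 302.4
= 4003.56.

Var[W] = 4003.56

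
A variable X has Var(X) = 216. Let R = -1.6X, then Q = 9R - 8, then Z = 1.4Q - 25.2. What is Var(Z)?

Var(R) = (-1.6)²·216 = 552.96.
Var(Q) = 9²·552.96 = 44789.76.
Var(Z) = 1.4²·44789.76 = 87787.9296.

Var(Z) = 87787.9296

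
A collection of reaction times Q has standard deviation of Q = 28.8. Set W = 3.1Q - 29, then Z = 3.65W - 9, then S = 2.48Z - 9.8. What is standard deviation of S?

standard deviation of S = 808.16256

standard deviation of W = |3.1|·28.8 = 89.28.
standard deviation of Z = |3.65|·89.28 = 325.872.
standard deviation of S = |2.48|·325.872 = 808.16256.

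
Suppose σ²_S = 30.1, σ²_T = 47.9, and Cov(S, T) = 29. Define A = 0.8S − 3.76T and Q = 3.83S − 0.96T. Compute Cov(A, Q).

By bilinearity, Cov(A, Q) = ac·σ²_S + bd·σ²_T + (ad+bc)·Cov(S, T), with a=0.8, b=-3.76, c=3.83, d=-0.96.
ac·σ²_S = 0.8·3.83·30.1 = 92.2264
bd·σ²_T = (-3.76)·(-0.96)·47.9 = 172.89984
(ad+bc)·Cov(S, T) = (-15.1688)·29 = -439.8952
Cov(A, Q) = 92.2264 + 172.89984 + (-439.8952) = -174.76896.

Cov(A, Q) = -174.76896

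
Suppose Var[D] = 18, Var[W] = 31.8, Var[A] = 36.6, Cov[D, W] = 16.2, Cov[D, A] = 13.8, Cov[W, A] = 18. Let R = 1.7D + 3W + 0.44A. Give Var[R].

Var[R] = 578.71056

Var[R] = a²·Var[D] + b²·Var[W] + c²·Var[A] + 2ab·Cov[D, W] + 2ac·Cov[D, A] + 2bc·Cov[W, A], with a = 1.7, b = 3, c = 0.44.
= 52.02 + 286.2 + 7.08576 + 165.24 + 20.6448 + 47.52
= 578.71056.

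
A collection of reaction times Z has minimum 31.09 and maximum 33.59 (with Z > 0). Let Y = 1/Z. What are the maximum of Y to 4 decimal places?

1/Z is decreasing on this domain, so max(Y) comes from min(Z) = 31.09: max(Y) = 1/(31.09) ≈ 0.0322.

max(Y) = 0.0322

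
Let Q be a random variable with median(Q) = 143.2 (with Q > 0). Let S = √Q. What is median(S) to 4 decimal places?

median(S) = 11.9666

√Q is monotone on this domain, so median(S) = √(143.2) ≈ 11.9666.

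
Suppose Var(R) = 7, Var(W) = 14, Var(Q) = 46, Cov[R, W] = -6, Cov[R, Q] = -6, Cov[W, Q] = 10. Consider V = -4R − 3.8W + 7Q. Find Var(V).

Var(V) = 2189.76

Var(V) = a²·Var(R) + b²·Var(W) + c²·Var(Q) + 2ab·Cov[R, W] + 2ac·Cov[R, Q] + 2bc·Cov[W, Q], with a = -4, b = -3.8, c = 7.
= 112 + 202.16 + 2254 + (-182.4) + 336 + (-532)
= 2189.76.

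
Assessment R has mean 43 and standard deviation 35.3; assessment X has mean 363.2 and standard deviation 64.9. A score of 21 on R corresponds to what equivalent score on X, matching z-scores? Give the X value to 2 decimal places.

z = (21 − 43)/35.3 ≈ -0.6232.
X = 363.2 + z·64.9 = 363.2 + (21 − 43)·64.9/35.3 ≈ 322.75.

X = 322.75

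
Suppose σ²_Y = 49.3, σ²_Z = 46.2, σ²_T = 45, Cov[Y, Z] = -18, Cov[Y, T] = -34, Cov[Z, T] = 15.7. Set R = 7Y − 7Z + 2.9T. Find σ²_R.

σ²_R = a²·σ²_Y + b²·σ²_Z + c²·σ²_T + 2ab·Cov[Y, Z] + 2ac·Cov[Y, T] + 2bc·Cov[Z, T], with a = 7, b = -7, c = 2.9.
= 2415.7 + 2263.8 + 378.45 + 1764 + (-1380.4) + (-637.42)
= 4804.13.

σ²_R = 4804.13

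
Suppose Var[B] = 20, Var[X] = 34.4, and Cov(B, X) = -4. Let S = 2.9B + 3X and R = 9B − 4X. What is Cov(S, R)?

By bilinearity, Cov(S, R) = ac·Var[B] + bd·Var[X] + (ad+bc)·Cov(B, X), with a=2.9, b=3, c=9, d=-4.
ac·Var[B] = 2.9·9·20 = 522
bd·Var[X] = 3·(-4)·34.4 = -412.8
(ad+bc)·Cov(B, X) = (15.4)·(-4) = -61.6
Cov(S, R) = 522 + (-412.8) + (-61.6) = 47.6.

Cov(S, R) = 47.6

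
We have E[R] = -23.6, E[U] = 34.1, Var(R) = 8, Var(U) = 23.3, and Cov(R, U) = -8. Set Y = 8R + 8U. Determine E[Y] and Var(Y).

E[Y] = 8·E[R] + 8·E[U] = 8·(-23.6) + 8·34.1 = 84.
Var(Y) = a²·Var(R) + b²·Var(U) + 2ab·Cov(R, U) with a = 8, b = 8.
= 8²·8 + 8²·23.3 + 2·8·8·(-8)
= 512 + 1491.2 + (-1024) = 979.2.

E[Y] = 84, Var(Y) = 979.2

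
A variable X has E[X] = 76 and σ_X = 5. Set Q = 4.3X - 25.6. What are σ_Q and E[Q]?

σ_Q = 21.5, E[Q] = 301.2

Q = 4.3X - 25.6 is linear with a = 4.3, b = -25.6.
σ_Q = |a|·σ_X = |4.3|·5 = 21.5.
E[Q] = a·E[X] + b = 4.3·76 + (-25.6) = 301.2.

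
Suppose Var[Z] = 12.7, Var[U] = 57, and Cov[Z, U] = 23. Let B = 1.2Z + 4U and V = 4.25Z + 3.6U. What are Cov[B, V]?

By bilinearity, Cov[B, V] = ac·Var[Z] + bd·Var[U] + (ad+bc)·Cov[Z, U], with a=1.2, b=4, c=4.25, d=3.6.
ac·Var[Z] = 1.2·4.25·12.7 = 64.77
bd·Var[U] = 4·3.6·57 = 820.8
(ad+bc)·Cov[Z, U] = (21.32)·23 = 490.36
Cov[B, V] = 64.77 + 820.8 + 490.36 = 1375.93.

Cov[B, V] = 1375.93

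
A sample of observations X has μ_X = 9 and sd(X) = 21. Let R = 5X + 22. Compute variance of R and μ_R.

R = 5X + 22 is linear with a = 5, b = 22.
variance of X = 21² = 441.
variance of R = a²·variance of X = 5²·441 = 11025 (the additive constant 22 does not affect variance).
μ_R = a·μ_X + b = 5·9 + 22 = 67.

variance of R = 11025, μ_R = 67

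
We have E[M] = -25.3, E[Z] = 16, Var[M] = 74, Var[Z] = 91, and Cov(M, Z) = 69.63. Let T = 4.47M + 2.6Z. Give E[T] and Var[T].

E[T] = 4.47·E[M] + 2.6·E[Z] = 4.47·(-25.3) + 2.6·16 = -71.491.
Var[T] = a²·Var[M] + b²·Var[Z] + 2ab·Cov(M, Z) with a = 4.47, b = 2.6.
= 4.47²·74 + 2.6²·91 + 2·4.47·2.6·69.63
= 1478.5866 + 615.16 + 1618.47972 = 3712.22632.

E[T] = -71.491, Var[T] = 3712.22632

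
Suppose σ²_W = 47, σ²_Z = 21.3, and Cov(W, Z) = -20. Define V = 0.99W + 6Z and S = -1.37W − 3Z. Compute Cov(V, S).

By bilinearity, Cov(V, S) = ac·σ²_W + bd·σ²_Z + (ad+bc)·Cov(W, Z), with a=0.99, b=6, c=-1.37, d=-3.
ac·σ²_W = 0.99·(-1.37)·47 = -63.7461
bd·σ²_Z = 6·(-3)·21.3 = -383.4
(ad+bc)·Cov(W, Z) = (-11.19)·(-20) = 223.8
Cov(V, S) = -63.7461 + (-383.4) + 223.8 = -223.3461.

Cov(V, S) = -223.3461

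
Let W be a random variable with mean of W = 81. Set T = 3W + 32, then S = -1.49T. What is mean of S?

mean of T = 3·81 + 32 = 275.
mean of S = (-1.49)·275 = -409.75.

mean of S = -409.75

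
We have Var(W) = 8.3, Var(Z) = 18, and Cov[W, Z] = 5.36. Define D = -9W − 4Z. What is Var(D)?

Var(D) = 1346.22

Var(D) = a²·Var(W) + b²·Var(Z) + 2ab·Cov[W, Z] with a = -9, b = -4.
= (-9)²·8.3 + (-4)²·18 + 2·(-9)·(-4)·5.36
= 672.3 + 288 + 385.92 = 1346.22.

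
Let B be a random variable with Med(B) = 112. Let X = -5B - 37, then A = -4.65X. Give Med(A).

Med(X) = (-5)·112 + (-37) = -597.
Med(A) = (-4.65)·(-597) = 2776.05.

Med(A) = 2776.05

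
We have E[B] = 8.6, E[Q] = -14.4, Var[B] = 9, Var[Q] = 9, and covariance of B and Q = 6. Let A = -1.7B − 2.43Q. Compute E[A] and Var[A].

E[A] = (-1.7)·E[B] + (-2.43)·E[Q] = (-1.7)·8.6 + (-2.43)·(-14.4) = 20.372.
Var[A] = a²·Var[B] + b²·Var[Q] + 2ab·covariance of B and Q with a = -1.7, b = -2.43.
= (-1.7)²·9 + (-2.43)²·9 + 2·(-1.7)·(-2.43)·6
= 26.01 + 53.1441 + 49.572 = 128.7261.

E[A] = 20.372, Var[A] = 128.7261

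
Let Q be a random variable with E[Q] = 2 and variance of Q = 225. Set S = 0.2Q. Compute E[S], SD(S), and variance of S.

S = 0.2Q is linear with a = 0.2, b = 0.
E[S] = a·E[Q] + b = 0.2·2 = 0.4.
SD(Q) = √225 = 15.
SD(S) = |a|·SD(Q) = |0.2|·15 = 3.
variance of S = a²·variance of Q = 0.2²·225 = 9.

E[S] = 0.4, SD(S) = 3, variance of S = 9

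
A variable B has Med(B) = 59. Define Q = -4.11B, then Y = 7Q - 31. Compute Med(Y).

Med(Y) = -1728.43

Med(Q) = (-4.11)·59 = -242.49.
Med(Y) = 7·(-242.49) + (-31) = -1728.43.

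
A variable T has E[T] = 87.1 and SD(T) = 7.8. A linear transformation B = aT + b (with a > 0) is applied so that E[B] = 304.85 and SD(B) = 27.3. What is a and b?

SD(B) = a·SD(T) (a > 0), so a = 27.3/7.8 = 3.5.
E[B] = a·E[T] + b, so b = 304.85 − 3.5·87.1 = 0.

a = 3.5, b = 0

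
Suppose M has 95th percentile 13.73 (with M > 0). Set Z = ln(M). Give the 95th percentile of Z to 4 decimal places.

ln(M) is increasing, so P_{95}(Z) = g(P_{95}(M)) ≈ 2.6196.

95th percentile of Z = 2.6196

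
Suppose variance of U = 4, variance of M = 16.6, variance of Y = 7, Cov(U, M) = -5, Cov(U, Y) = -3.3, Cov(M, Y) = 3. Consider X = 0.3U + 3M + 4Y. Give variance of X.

variance of X = 316.84

variance of X = a²·variance of U + b²·variance of M + c²·variance of Y + 2ab·Cov(U, M) + 2ac·Cov(U, Y) + 2bc·Cov(M, Y), with a = 0.3, b = 3, c = 4.
= 0.36 + 149.4 + 112 + (-9) + (-7.92) + 72
= 316.84.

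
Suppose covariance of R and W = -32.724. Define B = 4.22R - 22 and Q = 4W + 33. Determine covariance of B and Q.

covariance of B and Q = -552.38112

covariance of B and Q = a·c·covariance of R and W = 4.22·4·(-32.724) = -552.38112. Additive constants drop out.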